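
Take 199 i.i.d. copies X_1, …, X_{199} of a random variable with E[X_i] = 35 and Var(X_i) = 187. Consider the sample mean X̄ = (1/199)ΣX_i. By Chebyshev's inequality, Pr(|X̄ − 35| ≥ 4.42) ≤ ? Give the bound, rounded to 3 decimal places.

Var(X̄) = Var(X_i)/n = 187/199 = 0.9397.
Chebyshev: Pr(|X̄ − 35| ≥ 4.42) ≤ Var(X̄)/(4.42)² = 187/(199·4.42²) = 0.0481.

0.048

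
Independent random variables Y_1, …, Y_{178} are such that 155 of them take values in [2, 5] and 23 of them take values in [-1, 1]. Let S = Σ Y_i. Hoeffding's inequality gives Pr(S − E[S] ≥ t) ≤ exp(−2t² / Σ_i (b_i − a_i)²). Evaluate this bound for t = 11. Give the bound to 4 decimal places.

Σ(b_i − a_i)² = 155·3² + 23·2² = 1487.
Exponent = 2·11² / 1487 = 0.16274.
Bound = exp(−0.16274) = 0.84981.

0.8498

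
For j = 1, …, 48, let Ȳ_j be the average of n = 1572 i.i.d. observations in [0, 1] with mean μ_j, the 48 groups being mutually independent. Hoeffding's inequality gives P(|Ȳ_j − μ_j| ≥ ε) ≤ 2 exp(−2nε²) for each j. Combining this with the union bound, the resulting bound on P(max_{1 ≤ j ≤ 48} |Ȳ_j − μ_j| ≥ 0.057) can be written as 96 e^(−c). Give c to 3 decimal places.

10.215

Union bound over the 48 events: P(max_{1 ≤ j ≤ 48} |Ȳ_j − μ_j| ≥ 0.057) ≤ 48·2·exp(−2nε²) = 96 exp(−2·1572·0.057²).
So c = 2·1572·0.057² = 10.2149.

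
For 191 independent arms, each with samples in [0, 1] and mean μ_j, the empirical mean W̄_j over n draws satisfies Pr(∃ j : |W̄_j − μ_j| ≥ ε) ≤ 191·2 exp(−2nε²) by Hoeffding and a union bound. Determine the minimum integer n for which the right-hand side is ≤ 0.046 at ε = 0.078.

742

Need 2·191·exp(−2nε²) ≤ 0.046, i.e. exp(−2nε²) ≤ 0.046/382.
So 2nε² ≥ ln(382/0.046) = 9.024534.
Hence n ≥ 9.024534/(2·0.078²) = 741.661.
The smallest integer n is 742.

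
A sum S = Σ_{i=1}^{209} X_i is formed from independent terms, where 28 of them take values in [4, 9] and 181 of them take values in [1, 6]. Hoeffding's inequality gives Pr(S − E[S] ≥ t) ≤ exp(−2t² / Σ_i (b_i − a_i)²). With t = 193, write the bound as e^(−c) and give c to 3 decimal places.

14.258

Σ(b_i − a_i)² = 28·5² + 181·5² = 5225.
c = 2t² / 5225 = 2·193² / 5225 = 14.2580.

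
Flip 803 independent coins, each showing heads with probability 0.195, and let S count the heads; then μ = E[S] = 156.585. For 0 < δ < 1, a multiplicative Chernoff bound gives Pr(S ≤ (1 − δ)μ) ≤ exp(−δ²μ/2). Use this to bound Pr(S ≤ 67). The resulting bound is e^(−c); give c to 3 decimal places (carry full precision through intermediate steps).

25.627

Write 67 = (1 − δ)μ, so δ = 1 − 67/156.585 = 0.5721174…
Then the exponent is δ²μ/2 = (μ − 67)²/(2μ) = 25.626568.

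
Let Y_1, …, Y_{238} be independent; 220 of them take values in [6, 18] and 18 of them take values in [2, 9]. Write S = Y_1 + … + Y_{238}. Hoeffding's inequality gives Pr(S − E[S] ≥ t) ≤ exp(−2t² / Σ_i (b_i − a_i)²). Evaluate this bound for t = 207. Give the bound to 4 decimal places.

Σ(b_i − a_i)² = 220·12² + 18·7² = 32562.
Exponent = 2·207² / 32562 = 2.63184.
Bound = exp(−2.63184) = 0.07195.

0.0719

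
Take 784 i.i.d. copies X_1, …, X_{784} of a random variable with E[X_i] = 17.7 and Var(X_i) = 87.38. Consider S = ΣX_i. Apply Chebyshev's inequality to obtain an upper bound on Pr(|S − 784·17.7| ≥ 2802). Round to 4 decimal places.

0.0087

Var(S) = n·Var(X_i) = 784·87.38 = 68505.92.
Chebyshev: Pr(|S − 784·17.7| ≥ 2802) ≤ Var(S)/2802² = 68505.92/7851204 = 0.0087.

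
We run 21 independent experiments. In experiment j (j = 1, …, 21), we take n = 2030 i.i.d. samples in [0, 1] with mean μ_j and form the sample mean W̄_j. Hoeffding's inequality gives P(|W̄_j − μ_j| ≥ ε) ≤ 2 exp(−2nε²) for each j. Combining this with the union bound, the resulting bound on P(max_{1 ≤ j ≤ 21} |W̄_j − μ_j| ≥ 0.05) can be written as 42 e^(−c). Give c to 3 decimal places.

10.150

Union bound over the 21 events: P(max_{1 ≤ j ≤ 21} |W̄_j − μ_j| ≥ 0.05) ≤ 21·2·exp(−2nε²) = 42 exp(−2·2030·0.05²).
So c = 2·2030·0.05² = 10.1500.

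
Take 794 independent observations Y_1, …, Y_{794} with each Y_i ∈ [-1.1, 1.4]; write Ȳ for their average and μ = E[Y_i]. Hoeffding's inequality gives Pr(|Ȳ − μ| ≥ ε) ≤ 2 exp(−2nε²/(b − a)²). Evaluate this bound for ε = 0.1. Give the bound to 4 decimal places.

Exponent: 2nε²/(b − a)² = 2·794·0.1² / 2.5² = 2.54080.
Bound = 2·exp(−2.54080) = 0.15761.

0.1576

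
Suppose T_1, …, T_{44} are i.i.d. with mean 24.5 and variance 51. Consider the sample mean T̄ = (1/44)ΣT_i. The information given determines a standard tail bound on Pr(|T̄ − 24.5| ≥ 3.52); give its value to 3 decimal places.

With mean and variance of each term known, Chebyshev's inequality bounds the deviation of the sum (or sample mean).
Var(T̄) = Var(T_i)/n = 51/44 = 1.1591.
Chebyshev: Pr(|T̄ − 24.5| ≥ 3.52) ≤ Var(T̄)/(3.52)² = 51/(44·3.52²) = 0.0935.

0.094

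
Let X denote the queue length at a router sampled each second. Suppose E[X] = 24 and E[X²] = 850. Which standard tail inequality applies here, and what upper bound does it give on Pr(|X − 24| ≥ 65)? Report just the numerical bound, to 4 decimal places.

The first two moments determine the variance, so Chebyshev's inequality is the sharpest standard bound available.
Var(X) = E[X²] − (E[X])² = 850 − 576 = 274.
Chebyshev's inequality: Pr(|X − μ| ≥ t) ≤ Var(X)/t² = 274/4225 = 0.0649.

0.0649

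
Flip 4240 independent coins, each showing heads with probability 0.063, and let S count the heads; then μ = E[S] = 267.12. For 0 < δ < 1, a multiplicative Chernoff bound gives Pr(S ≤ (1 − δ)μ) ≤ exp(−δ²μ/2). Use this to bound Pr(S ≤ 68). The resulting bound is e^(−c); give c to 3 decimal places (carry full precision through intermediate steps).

Write 68 = (1 − δ)μ, so δ = 1 − 68/267.12 = 0.7454328…
Then the exponent is δ²μ/2 = (μ − 68)²/(2μ) = 74.215286.

74.215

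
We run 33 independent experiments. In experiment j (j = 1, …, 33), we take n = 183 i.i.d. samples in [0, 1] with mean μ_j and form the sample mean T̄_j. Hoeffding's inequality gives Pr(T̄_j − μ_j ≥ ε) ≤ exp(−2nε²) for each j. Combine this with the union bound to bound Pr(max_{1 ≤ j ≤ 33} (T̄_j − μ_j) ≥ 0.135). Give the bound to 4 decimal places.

Per-experiment Hoeffding bound: exp(−2·183·0.135²) = exp(−6.67035) = 0.001268.
Union bound over 33 events: 33·0.001268 = 0.04184.

0.0418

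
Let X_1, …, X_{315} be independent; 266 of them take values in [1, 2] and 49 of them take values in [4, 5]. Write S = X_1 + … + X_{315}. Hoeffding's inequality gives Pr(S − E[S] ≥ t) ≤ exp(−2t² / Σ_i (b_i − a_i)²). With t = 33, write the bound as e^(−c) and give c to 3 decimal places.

Σ(b_i − a_i)² = 266·1² + 49·1² = 315.
c = 2t² / 315 = 2·33² / 315 = 6.9143.

6.914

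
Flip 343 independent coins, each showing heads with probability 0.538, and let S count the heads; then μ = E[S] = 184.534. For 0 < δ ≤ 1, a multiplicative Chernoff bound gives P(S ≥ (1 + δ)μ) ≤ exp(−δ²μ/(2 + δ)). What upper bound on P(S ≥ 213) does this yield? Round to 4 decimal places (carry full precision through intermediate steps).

0.1302

Write 213 = (1 + δ)μ, so δ = 213/184.534 − 1 = 0.1542588…
Then the exponent is δ²μ/(2 + δ) = (213 − μ)² / (μ·(2 + δ)) = 2.038349.
Bound = exp(−2.038349) = 0.13024.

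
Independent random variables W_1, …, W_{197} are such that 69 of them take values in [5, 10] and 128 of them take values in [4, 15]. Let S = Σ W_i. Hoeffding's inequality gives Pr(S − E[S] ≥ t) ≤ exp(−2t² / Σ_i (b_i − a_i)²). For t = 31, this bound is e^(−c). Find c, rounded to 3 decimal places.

0.112

Σ(b_i − a_i)² = 69·5² + 128·11² = 17213.
c = 2t² / 17213 = 2·31² / 17213 = 0.1117.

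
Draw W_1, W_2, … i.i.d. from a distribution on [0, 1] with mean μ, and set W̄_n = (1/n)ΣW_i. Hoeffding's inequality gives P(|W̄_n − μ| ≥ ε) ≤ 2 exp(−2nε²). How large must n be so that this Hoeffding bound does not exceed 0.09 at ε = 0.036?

Require 2·exp(−2nε²) ≤ 0.09, i.e. 2nε² ≥ ln(2/0.09) = 3.101093.
So n ≥ 3.101093 / (2·0.036²) = 1196.409.
The smallest integer n is 1197.

1197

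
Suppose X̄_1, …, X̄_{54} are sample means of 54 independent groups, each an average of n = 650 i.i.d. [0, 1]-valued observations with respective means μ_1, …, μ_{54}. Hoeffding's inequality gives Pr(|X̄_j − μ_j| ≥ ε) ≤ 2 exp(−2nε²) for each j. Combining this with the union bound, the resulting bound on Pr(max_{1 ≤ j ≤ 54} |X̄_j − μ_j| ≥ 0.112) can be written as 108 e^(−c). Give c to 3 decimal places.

16.307

Union bound over the 54 events: Pr(max_{1 ≤ j ≤ 54} |X̄_j − μ_j| ≥ 0.112) ≤ 54·2·exp(−2nε²) = 108 exp(−2·650·0.112²).
So c = 2·650·0.112² = 16.3072.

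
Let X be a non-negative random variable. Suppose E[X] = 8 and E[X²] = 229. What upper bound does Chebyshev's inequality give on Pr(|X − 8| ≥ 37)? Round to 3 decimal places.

0.121

Var(X) = E[X²] − (E[X])² = 229 − 64 = 165.
Chebyshev's inequality: Pr(|X − μ| ≥ t) ≤ Var(X)/t² = 165/1369 = 0.1205.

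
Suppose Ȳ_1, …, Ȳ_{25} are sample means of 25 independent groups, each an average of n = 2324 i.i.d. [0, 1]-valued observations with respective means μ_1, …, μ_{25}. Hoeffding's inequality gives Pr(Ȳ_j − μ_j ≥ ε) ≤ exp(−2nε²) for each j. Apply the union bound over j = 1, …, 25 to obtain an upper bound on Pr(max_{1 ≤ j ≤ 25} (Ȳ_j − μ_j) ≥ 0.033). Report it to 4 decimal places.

Per-experiment Hoeffding bound: exp(−2·2324·0.033²) = exp(−5.06167) = 0.006335.
Union bound over 25 events: 25·0.006335 = 0.15837.

0.1584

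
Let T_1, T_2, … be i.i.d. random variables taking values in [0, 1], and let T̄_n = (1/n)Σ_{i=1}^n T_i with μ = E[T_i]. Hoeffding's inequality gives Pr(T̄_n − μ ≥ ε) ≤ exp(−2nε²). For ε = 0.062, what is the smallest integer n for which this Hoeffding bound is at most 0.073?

341

Require exp(−2nε²) ≤ 0.073, i.e. 2nε² ≥ ln(1/0.073) = 2.617296.
So n ≥ 2.617296 / (2·0.062²) = 340.439.
The smallest integer n is 341.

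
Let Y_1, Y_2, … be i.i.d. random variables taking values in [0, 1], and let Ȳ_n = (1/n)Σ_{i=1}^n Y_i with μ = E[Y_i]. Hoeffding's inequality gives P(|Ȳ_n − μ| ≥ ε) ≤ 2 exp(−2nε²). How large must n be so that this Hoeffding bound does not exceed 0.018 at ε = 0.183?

71

Require 2·exp(−2nε²) ≤ 0.018, i.e. 2nε² ≥ ln(2/0.018) = 4.710531.
So n ≥ 4.710531 / (2·0.183²) = 70.330.
The smallest integer n is 71.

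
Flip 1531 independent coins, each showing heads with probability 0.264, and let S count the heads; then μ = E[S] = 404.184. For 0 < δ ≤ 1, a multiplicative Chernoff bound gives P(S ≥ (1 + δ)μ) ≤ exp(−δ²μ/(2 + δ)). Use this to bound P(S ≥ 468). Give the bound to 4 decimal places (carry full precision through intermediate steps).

0.0094

Write 468 = (1 + δ)μ, so δ = 468/404.184 − 1 = 0.1578885…
Then the exponent is δ²μ/(2 + δ) = (468 − μ)² / (μ·(2 + δ)) = 4.669292.
Bound = exp(−4.669292) = 0.00938.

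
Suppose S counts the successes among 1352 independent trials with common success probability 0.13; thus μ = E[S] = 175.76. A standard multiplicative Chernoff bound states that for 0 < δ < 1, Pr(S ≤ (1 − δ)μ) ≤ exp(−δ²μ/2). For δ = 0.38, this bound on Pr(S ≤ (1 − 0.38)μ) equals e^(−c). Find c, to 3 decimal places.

12.690

c = δ²μ/2 = 0.38²·175.76/2 = 12.6899.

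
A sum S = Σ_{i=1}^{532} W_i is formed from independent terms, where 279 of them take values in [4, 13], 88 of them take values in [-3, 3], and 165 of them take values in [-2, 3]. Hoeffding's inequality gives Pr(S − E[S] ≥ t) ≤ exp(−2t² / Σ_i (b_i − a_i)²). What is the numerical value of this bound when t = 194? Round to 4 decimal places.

Σ(b_i − a_i)² = 279·9² + 88·6² + 165·5² = 29892.
Exponent = 2·194² / 29892 = 2.51813.
Bound = exp(−2.51813) = 0.08061.

0.0806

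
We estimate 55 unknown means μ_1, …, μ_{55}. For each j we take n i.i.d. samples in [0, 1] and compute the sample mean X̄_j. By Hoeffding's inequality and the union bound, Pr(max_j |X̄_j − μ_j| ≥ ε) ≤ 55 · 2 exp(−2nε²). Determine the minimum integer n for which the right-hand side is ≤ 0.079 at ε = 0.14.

185

Need 2·55·exp(−2nε²) ≤ 0.079, i.e. exp(−2nε²) ≤ 0.079/110.
So 2nε² ≥ ln(110/0.079) = 7.238788.
Hence n ≥ 7.238788/(2·0.14²) = 184.663.
The smallest integer n is 185.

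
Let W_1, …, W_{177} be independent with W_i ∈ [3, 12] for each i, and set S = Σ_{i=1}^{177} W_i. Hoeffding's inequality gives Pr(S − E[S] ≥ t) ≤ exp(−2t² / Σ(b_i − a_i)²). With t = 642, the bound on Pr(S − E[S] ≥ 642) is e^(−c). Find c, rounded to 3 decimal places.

57.497

Σ(b_i − a_i)² = 177·(9)² = 14337.
c = 2t²/14337 = 2·642²/14337 = 57.4965.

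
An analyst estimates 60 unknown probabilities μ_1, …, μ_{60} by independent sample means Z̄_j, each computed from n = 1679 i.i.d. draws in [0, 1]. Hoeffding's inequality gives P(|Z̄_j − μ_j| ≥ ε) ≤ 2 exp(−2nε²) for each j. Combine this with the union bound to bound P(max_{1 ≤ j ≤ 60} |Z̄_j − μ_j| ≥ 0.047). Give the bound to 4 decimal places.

0.0721

Per-experiment Hoeffding bound: 2·exp(−2·1679·0.047²) = 2·exp(−7.41782) = 0.0012009.
Union bound over 60 events: 60·0.0012009 = 0.07205.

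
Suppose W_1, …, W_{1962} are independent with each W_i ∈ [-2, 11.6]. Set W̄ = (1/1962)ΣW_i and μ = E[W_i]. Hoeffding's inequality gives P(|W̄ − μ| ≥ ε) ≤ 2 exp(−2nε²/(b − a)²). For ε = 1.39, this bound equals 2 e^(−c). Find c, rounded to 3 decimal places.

c = 2nε²/(b − a)² = 2·1962·1.39² / 13.6² = 40.9903.

40.990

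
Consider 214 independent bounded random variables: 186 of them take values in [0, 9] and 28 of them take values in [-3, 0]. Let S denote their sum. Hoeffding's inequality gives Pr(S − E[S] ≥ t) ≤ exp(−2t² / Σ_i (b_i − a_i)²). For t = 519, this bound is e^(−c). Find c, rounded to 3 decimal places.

35.169

Σ(b_i − a_i)² = 186·9² + 28·3² = 15318.
c = 2t² / 15318 = 2·519² / 15318 = 35.1692.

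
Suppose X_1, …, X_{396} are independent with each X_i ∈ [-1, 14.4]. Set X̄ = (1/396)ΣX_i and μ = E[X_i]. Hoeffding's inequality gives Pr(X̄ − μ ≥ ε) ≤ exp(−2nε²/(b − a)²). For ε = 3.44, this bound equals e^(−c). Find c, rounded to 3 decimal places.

39.519

c = 2nε²/(b − a)² = 2·396·3.44² / 15.4² = 39.5185.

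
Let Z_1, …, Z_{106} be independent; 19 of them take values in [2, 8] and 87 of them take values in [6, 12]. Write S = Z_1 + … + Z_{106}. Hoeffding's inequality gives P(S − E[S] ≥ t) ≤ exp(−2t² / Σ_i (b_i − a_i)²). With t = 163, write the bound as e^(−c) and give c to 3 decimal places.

13.925

Σ(b_i − a_i)² = 19·6² + 87·6² = 3816.
c = 2t² / 3816 = 2·163² / 3816 = 13.9251.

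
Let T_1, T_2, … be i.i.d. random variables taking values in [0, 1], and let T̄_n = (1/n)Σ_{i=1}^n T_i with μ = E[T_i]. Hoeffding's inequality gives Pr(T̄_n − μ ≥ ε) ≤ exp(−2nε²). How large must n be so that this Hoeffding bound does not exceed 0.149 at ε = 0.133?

Require exp(−2nε²) ≤ 0.149, i.e. 2nε² ≥ ln(1/0.149) = 1.903809.
So n ≥ 1.903809 / (2·0.133²) = 53.813.
The smallest integer n is 54.

54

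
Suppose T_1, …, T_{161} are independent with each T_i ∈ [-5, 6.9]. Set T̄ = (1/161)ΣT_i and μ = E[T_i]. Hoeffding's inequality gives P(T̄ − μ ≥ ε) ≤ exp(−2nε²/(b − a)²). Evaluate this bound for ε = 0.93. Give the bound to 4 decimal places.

0.1399

Exponent: 2nε²/(b − a)² = 2·161·0.93² / 11.9² = 1.96665.
Bound = exp(−1.96665) = 0.13992.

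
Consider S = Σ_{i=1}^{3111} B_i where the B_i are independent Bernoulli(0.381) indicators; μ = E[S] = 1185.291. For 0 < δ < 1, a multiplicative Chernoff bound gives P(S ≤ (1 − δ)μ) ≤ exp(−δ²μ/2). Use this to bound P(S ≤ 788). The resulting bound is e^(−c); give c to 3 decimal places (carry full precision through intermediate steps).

Write 788 = (1 − δ)μ, so δ = 1 − 788/1185.291 = 0.3351844…
Then the exponent is δ²μ/2 = (μ − 788)²/(2μ) = 66.582864.

66.583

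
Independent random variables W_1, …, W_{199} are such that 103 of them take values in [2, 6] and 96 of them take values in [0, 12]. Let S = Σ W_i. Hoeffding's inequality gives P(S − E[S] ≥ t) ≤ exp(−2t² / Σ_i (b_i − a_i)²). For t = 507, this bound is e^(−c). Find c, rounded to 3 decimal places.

33.228

Σ(b_i − a_i)² = 103·4² + 96·12² = 15472.
c = 2t² / 15472 = 2·507² / 15472 = 33.2276.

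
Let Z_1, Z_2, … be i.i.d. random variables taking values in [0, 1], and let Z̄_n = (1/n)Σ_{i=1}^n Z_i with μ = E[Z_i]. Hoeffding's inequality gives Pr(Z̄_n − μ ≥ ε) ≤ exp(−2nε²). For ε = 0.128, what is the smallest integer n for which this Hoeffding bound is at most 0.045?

Require exp(−2nε²) ≤ 0.045, i.e. 2nε² ≥ ln(1/0.045) = 3.101093.
So n ≥ 3.101093 / (2·0.128²) = 94.638.
The smallest integer n is 95.

95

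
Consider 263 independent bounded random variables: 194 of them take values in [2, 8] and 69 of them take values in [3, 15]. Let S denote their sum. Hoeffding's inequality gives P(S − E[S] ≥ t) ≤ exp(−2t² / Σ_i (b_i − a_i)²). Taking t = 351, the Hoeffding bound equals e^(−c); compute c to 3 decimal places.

Σ(b_i − a_i)² = 194·6² + 69·12² = 16920.
c = 2t² / 16920 = 2·351² / 16920 = 14.5628.

14.563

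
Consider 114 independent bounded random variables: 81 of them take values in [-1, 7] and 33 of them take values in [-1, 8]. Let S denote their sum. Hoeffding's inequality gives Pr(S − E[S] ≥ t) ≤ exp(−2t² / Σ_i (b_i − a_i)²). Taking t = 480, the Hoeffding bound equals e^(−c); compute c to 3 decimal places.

58.648

Σ(b_i − a_i)² = 81·8² + 33·9² = 7857.
c = 2t² / 7857 = 2·480² / 7857 = 58.6483.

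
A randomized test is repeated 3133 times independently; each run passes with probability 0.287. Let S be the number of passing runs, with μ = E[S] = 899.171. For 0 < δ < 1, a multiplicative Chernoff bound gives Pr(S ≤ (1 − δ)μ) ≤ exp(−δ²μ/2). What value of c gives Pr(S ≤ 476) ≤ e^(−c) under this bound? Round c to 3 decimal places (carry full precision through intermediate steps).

Write 476 = (1 − δ)μ, so δ = 1 − 476/899.171 = 0.4706235…
Then the exponent is δ²μ/2 = (μ − 476)²/(2μ) = 99.577108.

99.577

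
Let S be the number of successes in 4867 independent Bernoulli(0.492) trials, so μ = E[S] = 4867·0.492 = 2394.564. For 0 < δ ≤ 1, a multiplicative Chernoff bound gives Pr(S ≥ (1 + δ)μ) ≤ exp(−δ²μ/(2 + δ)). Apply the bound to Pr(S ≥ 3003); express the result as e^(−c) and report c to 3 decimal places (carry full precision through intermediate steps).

Write 3003 = (1 + δ)μ, so δ = 3003/2394.564 − 1 = 0.2540905…
Then the exponent is δ²μ/(2 + δ) = (3003 − μ)² / (μ·(2 + δ)) = 68.585452.

68.585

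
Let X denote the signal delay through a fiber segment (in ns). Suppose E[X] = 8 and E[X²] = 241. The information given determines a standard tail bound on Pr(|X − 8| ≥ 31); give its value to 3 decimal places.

The first two moments determine the variance, so Chebyshev's inequality is the sharpest standard bound available.
Var(X) = E[X²] − (E[X])² = 241 − 64 = 177.
Chebyshev's inequality: Pr(|X − μ| ≥ t) ≤ Var(X)/t² = 177/961 = 0.1842.

0.184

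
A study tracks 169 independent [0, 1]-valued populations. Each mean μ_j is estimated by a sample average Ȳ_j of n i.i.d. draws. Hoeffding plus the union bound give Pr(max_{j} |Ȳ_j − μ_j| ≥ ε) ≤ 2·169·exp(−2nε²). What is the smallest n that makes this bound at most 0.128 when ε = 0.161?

Need 2·169·exp(−2nε²) ≤ 0.128, i.e. exp(−2nε²) ≤ 0.128/338.
So 2nε² ≥ ln(338/0.128) = 7.878771.
Hence n ≥ 7.878771/(2·0.161²) = 151.977.
The smallest integer n is 152.

152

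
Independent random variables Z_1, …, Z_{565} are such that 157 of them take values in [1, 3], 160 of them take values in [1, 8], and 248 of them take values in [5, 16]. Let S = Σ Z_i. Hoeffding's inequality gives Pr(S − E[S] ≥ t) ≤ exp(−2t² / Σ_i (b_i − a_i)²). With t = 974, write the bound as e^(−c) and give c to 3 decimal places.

Σ(b_i − a_i)² = 157·2² + 160·7² + 248·11² = 38476.
c = 2t² / 38476 = 2·974² / 38476 = 49.3126.

49.313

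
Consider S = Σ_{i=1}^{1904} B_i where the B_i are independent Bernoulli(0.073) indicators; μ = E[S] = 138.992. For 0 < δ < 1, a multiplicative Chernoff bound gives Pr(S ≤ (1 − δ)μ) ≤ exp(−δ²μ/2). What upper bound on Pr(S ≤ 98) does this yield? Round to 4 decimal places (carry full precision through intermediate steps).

Write 98 = (1 − δ)μ, so δ = 1 − 98/138.992 = 0.2949234…
Then the exponent is δ²μ/2 = (μ − 98)²/(2μ) = 6.044751.
Bound = exp(−6.044751) = 0.00237.

0.0024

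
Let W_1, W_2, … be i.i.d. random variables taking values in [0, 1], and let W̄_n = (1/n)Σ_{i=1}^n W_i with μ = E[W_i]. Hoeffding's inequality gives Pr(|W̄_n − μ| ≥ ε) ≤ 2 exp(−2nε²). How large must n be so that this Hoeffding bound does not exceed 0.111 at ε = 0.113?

Require 2·exp(−2nε²) ≤ 0.111, i.e. 2nε² ≥ ln(2/0.111) = 2.891372.
So n ≥ 2.891372 / (2·0.113²) = 113.218.
The smallest integer n is 114.

114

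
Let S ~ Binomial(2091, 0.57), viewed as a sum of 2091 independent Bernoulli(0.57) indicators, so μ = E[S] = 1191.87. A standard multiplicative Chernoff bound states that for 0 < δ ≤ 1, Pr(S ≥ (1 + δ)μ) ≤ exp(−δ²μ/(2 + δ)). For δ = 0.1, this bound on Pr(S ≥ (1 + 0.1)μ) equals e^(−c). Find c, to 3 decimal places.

5.676

c = δ²μ/(2 + δ) = 0.1²·1191.87/(2 + 0.1) = 5.6756.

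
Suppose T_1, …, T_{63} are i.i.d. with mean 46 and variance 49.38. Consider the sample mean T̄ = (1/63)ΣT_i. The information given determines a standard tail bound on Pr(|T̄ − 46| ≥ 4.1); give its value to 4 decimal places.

With mean and variance of each term known, Chebyshev's inequality bounds the deviation of the sum (or sample mean).
Var(T̄) = Var(T_i)/n = 49.38/63 = 0.78381.
Chebyshev: Pr(|T̄ − 46| ≥ 4.1) ≤ Var(T̄)/(4.1)² = 49.38/(63·4.1²) = 0.0466.

0.0466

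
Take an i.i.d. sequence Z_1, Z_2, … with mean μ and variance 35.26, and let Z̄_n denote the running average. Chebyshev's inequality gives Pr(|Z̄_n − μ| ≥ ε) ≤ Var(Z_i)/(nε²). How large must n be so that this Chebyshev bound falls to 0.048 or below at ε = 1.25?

Require 35.26/(n·1.25²) ≤ 0.048, i.e. n ≥ 35.26/(0.048·1.25²) = 470.133.
The smallest integer n is 471.

471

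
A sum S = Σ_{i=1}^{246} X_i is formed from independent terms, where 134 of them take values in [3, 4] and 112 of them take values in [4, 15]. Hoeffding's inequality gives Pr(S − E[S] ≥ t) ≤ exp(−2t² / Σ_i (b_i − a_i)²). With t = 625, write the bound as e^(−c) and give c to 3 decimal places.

Σ(b_i − a_i)² = 134·1² + 112·11² = 13686.
c = 2t² / 13686 = 2·625² / 13686 = 57.0839.

57.084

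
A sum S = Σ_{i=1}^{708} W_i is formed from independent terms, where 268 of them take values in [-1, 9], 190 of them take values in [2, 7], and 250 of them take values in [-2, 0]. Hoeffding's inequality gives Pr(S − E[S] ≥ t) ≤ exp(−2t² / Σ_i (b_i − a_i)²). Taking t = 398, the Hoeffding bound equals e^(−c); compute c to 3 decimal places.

Σ(b_i − a_i)² = 268·10² + 190·5² + 250·2² = 32550.
c = 2t² / 32550 = 2·398² / 32550 = 9.7330.

9.733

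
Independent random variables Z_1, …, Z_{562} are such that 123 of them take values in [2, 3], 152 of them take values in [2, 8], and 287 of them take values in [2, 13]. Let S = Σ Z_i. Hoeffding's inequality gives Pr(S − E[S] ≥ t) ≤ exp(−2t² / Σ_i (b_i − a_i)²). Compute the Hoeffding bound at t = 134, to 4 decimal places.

Σ(b_i − a_i)² = 123·1² + 152·6² + 287·11² = 40322.
Exponent = 2·134² / 40322 = 0.89063.
Bound = exp(−0.89063) = 0.41040.

0.4104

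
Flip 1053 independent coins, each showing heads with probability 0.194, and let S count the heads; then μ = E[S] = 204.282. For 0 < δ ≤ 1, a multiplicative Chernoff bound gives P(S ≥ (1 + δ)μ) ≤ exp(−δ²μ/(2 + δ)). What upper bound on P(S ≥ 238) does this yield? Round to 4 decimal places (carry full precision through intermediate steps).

Write 238 = (1 + δ)μ, so δ = 238/204.282 − 1 = 0.1650561…
Then the exponent is δ²μ/(2 + δ) = (238 − μ)² / (μ·(2 + δ)) = 2.570540.
Bound = exp(−2.570540) = 0.07649.

0.0765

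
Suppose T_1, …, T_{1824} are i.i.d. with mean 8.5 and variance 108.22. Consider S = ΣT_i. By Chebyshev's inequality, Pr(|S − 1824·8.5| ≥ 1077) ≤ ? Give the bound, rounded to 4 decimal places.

Var(S) = n·Var(T_i) = 1824·108.22 = 197393.28.
Chebyshev: Pr(|S − 1824·8.5| ≥ 1077) ≤ Var(S)/1077² = 197393.28/1159929 = 0.1702.

0.1702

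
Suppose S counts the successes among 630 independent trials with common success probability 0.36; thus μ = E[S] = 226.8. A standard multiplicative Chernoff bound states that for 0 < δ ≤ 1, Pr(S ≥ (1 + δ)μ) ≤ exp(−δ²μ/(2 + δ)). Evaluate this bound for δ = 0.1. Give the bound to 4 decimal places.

Exponent = δ²μ/(2 + δ) = 0.1²·226.8/2.1 = 1.0800.
Bound = exp(−1.0800) = 0.33960.

0.3396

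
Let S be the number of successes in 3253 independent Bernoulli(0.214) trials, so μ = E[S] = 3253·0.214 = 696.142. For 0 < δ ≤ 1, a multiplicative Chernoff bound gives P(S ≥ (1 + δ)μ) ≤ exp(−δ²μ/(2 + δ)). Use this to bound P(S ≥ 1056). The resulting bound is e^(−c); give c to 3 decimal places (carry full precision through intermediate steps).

73.908

Write 1056 = (1 + δ)μ, so δ = 1056/696.142 − 1 = 0.5169319…
Then the exponent is δ²μ/(2 + δ) = (1056 − μ)² / (μ·(2 + δ)) = 73.908268.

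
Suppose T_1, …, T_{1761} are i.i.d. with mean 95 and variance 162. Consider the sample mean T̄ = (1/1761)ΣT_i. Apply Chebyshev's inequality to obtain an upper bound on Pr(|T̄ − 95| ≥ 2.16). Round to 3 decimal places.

Var(T̄) = Var(T_i)/n = 162/1761 = 0.091993.
Chebyshev: Pr(|T̄ − 95| ≥ 2.16) ≤ Var(T̄)/(2.16)² = 162/(1761·2.16²) = 0.0197.

0.020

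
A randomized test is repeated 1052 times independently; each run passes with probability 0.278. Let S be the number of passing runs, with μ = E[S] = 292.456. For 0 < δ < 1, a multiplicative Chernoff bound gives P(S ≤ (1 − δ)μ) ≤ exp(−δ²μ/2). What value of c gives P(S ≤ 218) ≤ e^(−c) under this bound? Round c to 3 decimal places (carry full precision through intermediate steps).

Write 218 = (1 − δ)μ, so δ = 1 − 218/292.456 = 0.2545887…
Then the exponent is δ²μ/2 = (μ − 218)²/(2μ) = 9.477829.

9.478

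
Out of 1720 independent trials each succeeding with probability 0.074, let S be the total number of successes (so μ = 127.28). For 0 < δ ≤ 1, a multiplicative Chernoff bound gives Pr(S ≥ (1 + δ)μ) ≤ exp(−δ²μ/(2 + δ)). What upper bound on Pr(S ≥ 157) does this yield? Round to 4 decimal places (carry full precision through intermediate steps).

0.0447

Write 157 = (1 + δ)μ, so δ = 157/127.28 − 1 = 0.2335009…
Then the exponent is δ²μ/(2 + δ) = (157 − μ)² / (μ·(2 + δ)) = 3.107072.
Bound = exp(−3.107072) = 0.04473.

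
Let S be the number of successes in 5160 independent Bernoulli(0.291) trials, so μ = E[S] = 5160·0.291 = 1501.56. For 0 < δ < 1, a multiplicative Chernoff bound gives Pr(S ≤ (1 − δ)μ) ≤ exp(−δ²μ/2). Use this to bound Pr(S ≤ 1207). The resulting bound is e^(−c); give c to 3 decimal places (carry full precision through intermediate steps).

28.892

Write 1207 = (1 − δ)μ, so δ = 1 − 1207/1501.56 = 0.1961693…
Then the exponent is δ²μ/2 = (μ − 1207)²/(2μ) = 28.891817.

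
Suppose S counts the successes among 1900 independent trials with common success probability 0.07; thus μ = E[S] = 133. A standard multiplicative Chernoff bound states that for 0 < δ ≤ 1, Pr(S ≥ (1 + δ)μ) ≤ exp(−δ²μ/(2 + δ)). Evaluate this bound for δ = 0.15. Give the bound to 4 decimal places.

0.2486

Exponent = δ²μ/(2 + δ) = 0.15²·133/2.15 = 1.3919.
Bound = exp(−1.3919) = 0.24861.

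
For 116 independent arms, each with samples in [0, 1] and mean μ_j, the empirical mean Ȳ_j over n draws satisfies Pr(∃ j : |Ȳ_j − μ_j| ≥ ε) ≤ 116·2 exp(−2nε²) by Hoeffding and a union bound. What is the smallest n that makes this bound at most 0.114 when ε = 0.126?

240

Need 2·116·exp(−2nε²) ≤ 0.114, i.e. exp(−2nε²) ≤ 0.114/232.
So 2nε² ≥ ln(232/0.114) = 7.618294.
Hence n ≥ 7.618294/(2·0.126²) = 239.931.
The smallest integer n is 240.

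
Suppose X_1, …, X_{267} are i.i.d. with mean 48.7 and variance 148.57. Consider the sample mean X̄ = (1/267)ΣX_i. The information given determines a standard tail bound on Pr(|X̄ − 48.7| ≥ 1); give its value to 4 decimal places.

0.5564

With mean and variance of each term known, Chebyshev's inequality bounds the deviation of the sum (or sample mean).
Var(X̄) = Var(X_i)/n = 148.57/267 = 0.55644.
Chebyshev: Pr(|X̄ − 48.7| ≥ 1) ≤ Var(X̄)/(1)² = 148.57/(267·1²) = 0.5564.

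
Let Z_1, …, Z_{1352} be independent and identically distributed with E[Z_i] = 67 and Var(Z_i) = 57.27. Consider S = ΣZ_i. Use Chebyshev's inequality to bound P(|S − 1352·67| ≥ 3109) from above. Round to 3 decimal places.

0.008

Var(S) = n·Var(Z_i) = 1352·57.27 = 77429.04.
Chebyshev: P(|S − 1352·67| ≥ 3109) ≤ Var(S)/3109² = 77429.04/9665881 = 0.0080.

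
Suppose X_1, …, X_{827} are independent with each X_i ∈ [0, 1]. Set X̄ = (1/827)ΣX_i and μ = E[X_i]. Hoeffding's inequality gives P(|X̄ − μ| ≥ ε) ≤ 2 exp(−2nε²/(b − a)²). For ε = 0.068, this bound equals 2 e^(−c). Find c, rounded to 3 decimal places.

7.648

c = 2nε²/(b − a)² = 2·827·0.068² / 1² = 7.6481.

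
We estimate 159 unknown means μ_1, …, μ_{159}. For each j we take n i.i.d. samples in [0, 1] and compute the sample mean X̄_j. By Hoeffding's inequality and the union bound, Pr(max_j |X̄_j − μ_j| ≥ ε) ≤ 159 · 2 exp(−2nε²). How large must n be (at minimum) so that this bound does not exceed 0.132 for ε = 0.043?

Need 2·159·exp(−2nε²) ≤ 0.132, i.e. exp(−2nε²) ≤ 0.132/318.
So 2nε² ≥ ln(318/0.132) = 7.787005.
Hence n ≥ 7.787005/(2·0.043²) = 2105.734.
The smallest integer n is 2106.

2106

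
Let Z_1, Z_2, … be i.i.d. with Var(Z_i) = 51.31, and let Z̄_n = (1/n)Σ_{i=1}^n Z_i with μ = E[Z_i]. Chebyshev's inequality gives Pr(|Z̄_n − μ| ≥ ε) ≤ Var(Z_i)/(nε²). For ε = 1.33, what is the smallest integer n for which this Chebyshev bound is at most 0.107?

272

Require 51.31/(n·1.33²) ≤ 0.107, i.e. n ≥ 51.31/(0.107·1.33²) = 271.091.
The smallest integer n is 272.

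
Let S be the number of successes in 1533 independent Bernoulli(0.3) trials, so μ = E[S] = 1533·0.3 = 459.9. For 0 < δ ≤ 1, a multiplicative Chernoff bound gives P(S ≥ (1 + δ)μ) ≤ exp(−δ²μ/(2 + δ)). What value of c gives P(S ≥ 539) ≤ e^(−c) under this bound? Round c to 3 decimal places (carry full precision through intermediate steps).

Write 539 = (1 + δ)μ, so δ = 539/459.9 − 1 = 0.1719939…
Then the exponent is δ²μ/(2 + δ) = (539 − μ)² / (μ·(2 + δ)) = 6.263700.

6.264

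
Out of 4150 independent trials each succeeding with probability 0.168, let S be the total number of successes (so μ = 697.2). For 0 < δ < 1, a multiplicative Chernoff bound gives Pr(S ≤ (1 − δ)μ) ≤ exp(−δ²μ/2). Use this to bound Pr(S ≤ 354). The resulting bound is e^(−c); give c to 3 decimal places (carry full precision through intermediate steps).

84.471

Write 354 = (1 − δ)μ, so δ = 1 − 354/697.2 = 0.4922547…
Then the exponent is δ²μ/2 = (μ − 354)²/(2μ) = 84.470912.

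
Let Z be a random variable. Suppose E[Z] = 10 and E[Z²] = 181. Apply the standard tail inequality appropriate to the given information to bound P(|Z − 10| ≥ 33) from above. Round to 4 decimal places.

0.0744

The first two moments determine the variance, so Chebyshev's inequality is the sharpest standard bound available.
Var(Z) = E[Z²] − (E[Z])² = 181 − 100 = 81.
Chebyshev's inequality: P(|Z − μ| ≥ t) ≤ Var(Z)/t² = 81/1089 = 0.0744.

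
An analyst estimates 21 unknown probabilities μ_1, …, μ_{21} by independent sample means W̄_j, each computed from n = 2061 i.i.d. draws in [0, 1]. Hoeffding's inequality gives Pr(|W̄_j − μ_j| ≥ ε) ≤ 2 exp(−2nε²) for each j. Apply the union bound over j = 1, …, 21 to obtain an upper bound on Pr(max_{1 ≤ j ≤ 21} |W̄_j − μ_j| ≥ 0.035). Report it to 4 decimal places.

Per-experiment Hoeffding bound: 2·exp(−2·2061·0.035²) = 2·exp(−5.04945) = 0.012826.
Union bound over 21 events: 21·0.012826 = 0.26934.

0.2693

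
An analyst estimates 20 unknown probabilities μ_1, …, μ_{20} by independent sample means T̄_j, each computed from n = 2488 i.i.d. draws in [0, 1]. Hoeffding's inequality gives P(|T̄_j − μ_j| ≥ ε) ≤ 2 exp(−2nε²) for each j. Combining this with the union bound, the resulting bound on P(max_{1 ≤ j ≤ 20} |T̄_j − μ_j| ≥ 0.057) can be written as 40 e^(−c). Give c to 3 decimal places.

Union bound over the 20 events: P(max_{1 ≤ j ≤ 20} |T̄_j − μ_j| ≥ 0.057) ≤ 20·2·exp(−2nε²) = 40 exp(−2·2488·0.057²).
So c = 2·2488·0.057² = 16.1670.

16.167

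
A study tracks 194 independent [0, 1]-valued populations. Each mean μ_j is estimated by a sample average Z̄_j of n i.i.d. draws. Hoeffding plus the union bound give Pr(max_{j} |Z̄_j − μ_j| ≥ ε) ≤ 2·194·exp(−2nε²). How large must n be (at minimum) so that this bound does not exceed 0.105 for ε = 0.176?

Need 2·194·exp(−2nε²) ≤ 0.105, i.e. exp(−2nε²) ≤ 0.105/388.
So 2nε² ≥ ln(388/0.105) = 8.214800.
Hence n ≥ 8.214800/(2·0.176²) = 132.599.
The smallest integer n is 133.

133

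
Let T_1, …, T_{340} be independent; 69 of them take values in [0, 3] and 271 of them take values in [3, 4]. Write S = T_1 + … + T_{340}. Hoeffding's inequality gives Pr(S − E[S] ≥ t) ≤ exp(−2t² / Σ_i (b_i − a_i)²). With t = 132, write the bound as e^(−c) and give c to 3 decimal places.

Σ(b_i − a_i)² = 69·3² + 271·1² = 892.
c = 2t² / 892 = 2·132² / 892 = 39.0673.

39.067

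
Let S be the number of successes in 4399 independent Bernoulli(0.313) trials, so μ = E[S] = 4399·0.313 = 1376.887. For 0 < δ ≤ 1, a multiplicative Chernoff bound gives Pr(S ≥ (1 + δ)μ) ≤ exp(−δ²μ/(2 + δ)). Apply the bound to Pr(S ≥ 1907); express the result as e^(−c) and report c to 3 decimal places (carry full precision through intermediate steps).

85.575

Write 1907 = (1 + δ)μ, so δ = 1907/1376.887 − 1 = 0.3850084…
Then the exponent is δ²μ/(2 + δ) = (1907 − μ)² / (μ·(2 + δ)) = 85.575354.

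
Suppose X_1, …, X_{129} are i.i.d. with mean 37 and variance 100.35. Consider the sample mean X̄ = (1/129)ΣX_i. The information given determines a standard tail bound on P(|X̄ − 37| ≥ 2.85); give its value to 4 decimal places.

With mean and variance of each term known, Chebyshev's inequality bounds the deviation of the sum (or sample mean).
Var(X̄) = Var(X_i)/n = 100.35/129 = 0.77791.
Chebyshev: P(|X̄ − 37| ≥ 2.85) ≤ Var(X̄)/(2.85)² = 100.35/(129·2.85²) = 0.0958.

0.0958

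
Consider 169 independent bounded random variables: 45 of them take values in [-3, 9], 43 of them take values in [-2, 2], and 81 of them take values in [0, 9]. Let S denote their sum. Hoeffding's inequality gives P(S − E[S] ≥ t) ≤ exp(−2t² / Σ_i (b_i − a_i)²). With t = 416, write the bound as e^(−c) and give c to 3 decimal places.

25.210

Σ(b_i − a_i)² = 45·12² + 43·4² + 81·9² = 13729.
c = 2t² / 13729 = 2·416² / 13729 = 25.2103.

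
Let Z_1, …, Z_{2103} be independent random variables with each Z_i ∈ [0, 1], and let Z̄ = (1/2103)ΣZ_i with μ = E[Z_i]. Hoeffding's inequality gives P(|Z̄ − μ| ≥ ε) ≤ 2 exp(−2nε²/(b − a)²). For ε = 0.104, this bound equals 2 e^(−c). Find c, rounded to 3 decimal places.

c = 2nε²/(b − a)² = 2·2103·0.104² / 1² = 45.4921.

45.492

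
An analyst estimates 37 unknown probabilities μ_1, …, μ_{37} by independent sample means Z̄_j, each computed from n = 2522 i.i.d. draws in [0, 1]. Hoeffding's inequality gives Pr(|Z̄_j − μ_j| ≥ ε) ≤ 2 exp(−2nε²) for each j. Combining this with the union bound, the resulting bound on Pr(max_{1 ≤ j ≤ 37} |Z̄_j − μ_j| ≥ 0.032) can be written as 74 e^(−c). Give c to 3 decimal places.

5.165

Union bound over the 37 events: Pr(max_{1 ≤ j ≤ 37} |Z̄_j − μ_j| ≥ 0.032) ≤ 37·2·exp(−2nε²) = 74 exp(−2·2522·0.032²).
So c = 2·2522·0.032² = 5.1651.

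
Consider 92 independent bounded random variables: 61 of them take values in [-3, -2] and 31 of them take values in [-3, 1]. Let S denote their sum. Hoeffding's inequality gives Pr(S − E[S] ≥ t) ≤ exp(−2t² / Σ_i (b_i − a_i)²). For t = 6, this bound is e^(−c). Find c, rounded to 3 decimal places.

0.129

Σ(b_i − a_i)² = 61·1² + 31·4² = 557.
c = 2t² / 557 = 2·6² / 557 = 0.1293.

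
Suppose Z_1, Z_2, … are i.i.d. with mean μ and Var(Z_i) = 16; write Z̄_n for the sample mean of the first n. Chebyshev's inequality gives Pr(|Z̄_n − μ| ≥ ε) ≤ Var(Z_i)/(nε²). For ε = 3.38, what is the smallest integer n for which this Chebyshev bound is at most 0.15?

10

Require 16/(n·3.38²) ≤ 0.15, i.e. n ≥ 16/(0.15·3.38²) = 9.337.
The smallest integer n is 10.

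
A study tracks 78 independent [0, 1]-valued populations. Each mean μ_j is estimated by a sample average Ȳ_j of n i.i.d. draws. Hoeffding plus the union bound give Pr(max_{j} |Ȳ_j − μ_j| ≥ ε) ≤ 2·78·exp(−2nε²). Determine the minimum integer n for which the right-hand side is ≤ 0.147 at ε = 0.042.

1975

Need 2·78·exp(−2nε²) ≤ 0.147, i.e. exp(−2nε²) ≤ 0.147/156.
So 2nε² ≥ ln(156/0.147) = 6.967179.
Hence n ≥ 6.967179/(2·0.042²) = 1974.824.
The smallest integer n is 1975.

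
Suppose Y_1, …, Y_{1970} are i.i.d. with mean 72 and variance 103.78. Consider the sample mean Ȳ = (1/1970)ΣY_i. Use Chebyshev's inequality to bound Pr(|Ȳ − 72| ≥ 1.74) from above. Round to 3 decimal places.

Var(Ȳ) = Var(Y_i)/n = 103.78/1970 = 0.05268.
Chebyshev: Pr(|Ȳ − 72| ≥ 1.74) ≤ Var(Ȳ)/(1.74)² = 103.78/(1970·1.74²) = 0.0174.

0.017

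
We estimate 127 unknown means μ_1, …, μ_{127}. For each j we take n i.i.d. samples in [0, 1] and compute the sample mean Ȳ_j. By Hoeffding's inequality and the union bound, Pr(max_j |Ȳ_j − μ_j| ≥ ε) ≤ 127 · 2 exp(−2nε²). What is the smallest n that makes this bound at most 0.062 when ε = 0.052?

1539

Need 2·127·exp(−2nε²) ≤ 0.062, i.e. exp(−2nε²) ≤ 0.062/254.
So 2nε² ≥ ln(254/0.062) = 8.317955.
Hence n ≥ 8.317955/(2·0.052²) = 1538.083.
The smallest integer n is 1539.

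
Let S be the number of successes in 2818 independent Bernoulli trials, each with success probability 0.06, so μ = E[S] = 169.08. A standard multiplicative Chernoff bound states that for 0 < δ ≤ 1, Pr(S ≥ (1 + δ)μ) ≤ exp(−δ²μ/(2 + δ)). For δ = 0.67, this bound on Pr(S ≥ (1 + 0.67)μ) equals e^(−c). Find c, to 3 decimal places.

c = δ²μ/(2 + δ) = 0.67²·169.08/(2 + 0.67) = 28.4270.

28.427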